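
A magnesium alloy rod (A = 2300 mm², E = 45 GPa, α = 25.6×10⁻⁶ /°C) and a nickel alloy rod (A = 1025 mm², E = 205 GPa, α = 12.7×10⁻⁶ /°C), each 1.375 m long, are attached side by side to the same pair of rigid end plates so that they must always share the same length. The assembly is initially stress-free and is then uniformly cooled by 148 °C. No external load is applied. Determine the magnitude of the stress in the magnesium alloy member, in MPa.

σ ≈ 57.6 MPa (tensile)

The magnesium alloy has the larger α, so on cooling it would change length more than the nickel alloy if both were free. The rigid plates force a common final length, so the magnesium alloy is put into tension and the nickel alloy into compression, with equal and opposite forces P (no external load).
Setting the final lengths equal and cancelling L: (α₁ − α₂)ΔT = P/(A₁E₁) + P/(A₂E₂).
|α₁ − α₂|·ΔT = 12.9×10⁻⁶ × 148 = 0.001909.
1/(A₁E₁) + 1/(A₂E₂) = 1/(2300×45×10³) + 1/(1025×205×10³) = 1.442×10⁻⁸ N⁻¹.
P = 0.001909 / 1.442×10⁻⁸ = 132400 N = 132.4 kN.
σ_{magnesium alloy} = P/A₁ = 132400/2300 = 57.56 MPa, tensile.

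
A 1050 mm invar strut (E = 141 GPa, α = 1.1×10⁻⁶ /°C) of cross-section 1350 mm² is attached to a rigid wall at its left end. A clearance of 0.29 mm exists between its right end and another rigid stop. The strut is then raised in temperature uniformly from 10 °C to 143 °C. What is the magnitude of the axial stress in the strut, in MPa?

If the wall were absent the strut would grow by αΔT L = 1.1×10⁻⁶ × 133 × 1050 = 0.1536 mm.
Since δ_free = 0.154 mm is less than the 0.29 mm gap, the strut never touches the wall. No axial force develops.

σ ≈ 0 MPa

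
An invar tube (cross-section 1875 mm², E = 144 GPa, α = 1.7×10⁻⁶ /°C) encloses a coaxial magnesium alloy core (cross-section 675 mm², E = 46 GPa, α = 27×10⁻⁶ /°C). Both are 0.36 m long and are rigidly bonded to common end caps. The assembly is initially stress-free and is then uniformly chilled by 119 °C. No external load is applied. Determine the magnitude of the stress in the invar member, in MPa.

σ ≈ 44.7 MPa (compressive)

Both members must finish at the same length. With the larger α, the magnesium alloy tends to over-contract; the plates restrain it, putting the magnesium alloy in tension and the invar in compression. With no external load the two internal forces are equal and opposite, magnitude P.
Compatibility of the two members (thermal + elastic change equal): (α₁ − α₂)ΔT = P·[1/(A₁E₁) + 1/(A₂E₂)].
|α₁ − α₂|·ΔT = 25.3×10⁻⁶ × 119 = 0.003011.
1/(A₁E₁) + 1/(A₂E₂) = 1/(1875×144×10³) + 1/(675×46×10³) = 3.591×10⁻⁸ N⁻¹.
P = 0.003011 / 3.591×10⁻⁸ = 83840 N = 83.84 kN.
σ_{invar} = P/A₁ = 83840/1875 = 44.71 MPa, compressive.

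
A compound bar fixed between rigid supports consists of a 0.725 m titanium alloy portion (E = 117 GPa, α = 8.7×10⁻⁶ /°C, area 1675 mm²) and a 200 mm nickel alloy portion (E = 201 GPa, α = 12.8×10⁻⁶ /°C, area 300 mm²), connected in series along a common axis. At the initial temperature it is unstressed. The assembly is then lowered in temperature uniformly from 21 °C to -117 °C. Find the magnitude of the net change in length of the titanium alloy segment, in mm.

|ΔL| ≈ 0.225 mm

If the supports were absent, the total length change would be Σ αᵢΔT Lᵢ = 8.7×10⁻⁶×138×725 + 12.8×10⁻⁶×138×200 = 1.224 mm.
The walls prevent any net length change, so an axial force P (same in every segment) develops. Compatibility: P · Σ Lᵢ/(AᵢEᵢ) = δ_free.
Σ Lᵢ/(AᵢEᵢ) = 725/(1675×117×10³) + 200/(300×201×10³) = 7.016×10⁻⁶ mm/N.
Hence P = δ_free / Σ(L/AE) = 1.224/7.016×10⁻⁶ = 174.4 kN (tensile).
For the titanium alloy segment, free thermal change = 8.7×10⁻⁶×138×725 = 0.8704 mm and elastic change from P = 174400×725/(1675×117×10³) = 0.6452 mm; these oppose, so the net change is 0.225 mm (segment shortens).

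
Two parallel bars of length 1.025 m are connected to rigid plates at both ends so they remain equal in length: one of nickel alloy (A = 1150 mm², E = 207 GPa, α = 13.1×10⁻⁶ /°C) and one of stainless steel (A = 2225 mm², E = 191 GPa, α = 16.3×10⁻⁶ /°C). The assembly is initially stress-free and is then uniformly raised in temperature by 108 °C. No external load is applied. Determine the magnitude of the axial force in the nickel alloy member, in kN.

P ≈ 52.7 kN (tensile in the nickel alloy)

Equilibrium of a rigid end plate with no external load gives equal and opposite internal forces ±P in the two members. Since α_{stainless steel} > α_{nickel alloy}, heating drives the stainless steel into compression and the nickel alloy into tension.
Equating the net (thermal + elastic) strains gives |α₁ − α₂|·ΔT = P·[1/(A₁E₁) + 1/(A₂E₂)].
|α₁ − α₂|·ΔT = 3.2×10⁻⁶ × 108 = 0.0003456.
1/(A₁E₁) + 1/(A₂E₂) = 1/(1150×207×10³) + 1/(2225×191×10³) = 6.554×10⁻⁹ N⁻¹.
So P = 0.0003456 / 6.554×10⁻⁹ = 52.73 kN.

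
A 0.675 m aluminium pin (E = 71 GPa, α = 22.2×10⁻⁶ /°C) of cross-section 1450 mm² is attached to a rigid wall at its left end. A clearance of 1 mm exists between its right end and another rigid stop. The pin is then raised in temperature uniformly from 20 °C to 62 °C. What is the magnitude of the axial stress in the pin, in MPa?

Unrestrained expansion: δ_free = αΔT L = 22.2×10⁻⁶ × 42 × 675 = 0.6294 mm.
Since δ_free = 0.629 mm is less than the 1 mm gap, the pin never touches the wall. No axial force develops.

σ ≈ 0 MPa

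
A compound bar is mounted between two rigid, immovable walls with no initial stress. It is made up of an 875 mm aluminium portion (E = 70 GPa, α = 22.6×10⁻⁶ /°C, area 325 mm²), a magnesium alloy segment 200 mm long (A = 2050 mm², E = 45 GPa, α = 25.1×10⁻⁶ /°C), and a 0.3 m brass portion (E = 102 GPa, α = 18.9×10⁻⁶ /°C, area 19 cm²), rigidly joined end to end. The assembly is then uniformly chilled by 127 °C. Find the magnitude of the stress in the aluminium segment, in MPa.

σ ≈ 282 MPa (tensile)

Free thermal contraction of the whole bar: Σ αᵢΔT Lᵢ = 22.6×10⁻⁶×127×875 + 25.1×10⁻⁶×127×200 + 18.9×10⁻⁶×127×300 = 3.869 mm.
The walls prevent any net length change, so an axial force P (same in every segment) develops. Compatibility: P · Σ Lᵢ/(AᵢEᵢ) = δ_free.
Σ Lᵢ/(AᵢEᵢ) = 875/(325×70×10³) + 200/(2050×45×10³) + 300/(1900×102×10³) = 4.218×10⁻⁵ mm/N.
P = 3.869 / 4.218×10⁻⁵ = 91730 N = 91.73 kN, tensile.
σ_{aluminium} = P / A = 91730 / 325 = 282.3 MPa.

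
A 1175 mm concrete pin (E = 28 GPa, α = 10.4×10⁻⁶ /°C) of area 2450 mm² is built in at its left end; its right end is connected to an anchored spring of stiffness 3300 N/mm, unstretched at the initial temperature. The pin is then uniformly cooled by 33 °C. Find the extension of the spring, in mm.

If the spring were absent the pin would shorten by αΔT L = 10.4×10⁻⁶ × 33 × 1175 = 0.4033 mm.
Let P be the tensile force in the spring. The pin extends elastically by PL/(AE) and the spring stretches by P/k; together these equal δ_free.
P [ L/(AE) + 1/k ] = δ_free → P [ 1175/(2450×28×10³) + 1/(3300) ] = 0.4033.
P = 0.4033 / 0.0003202 = 1260 N.
Spring extension = P/k = 1260/(3300) = 0.3817 mm.

δ ≈ 0.382 mm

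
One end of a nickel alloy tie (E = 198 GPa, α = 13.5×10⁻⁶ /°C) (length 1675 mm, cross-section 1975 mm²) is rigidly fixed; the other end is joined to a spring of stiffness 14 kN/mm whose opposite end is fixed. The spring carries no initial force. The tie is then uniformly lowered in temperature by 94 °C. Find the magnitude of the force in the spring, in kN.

If the spring were absent the tie would shorten by αΔT L = 13.5×10⁻⁶ × 94 × 1675 = 2.126 mm.
Let P be the tensile force in the spring. The tie extends elastically by PL/(AE) and the spring stretches by P/k; together these equal δ_free.
So P = δ_free / [L/(AE) + 1/k] = 2.126 / [ 1675/(1975×198×10³) + 1/(14×10³) ].
P = 2.126 / 7.571×10⁻⁵ = 28070 N.

P ≈ 28.1 kN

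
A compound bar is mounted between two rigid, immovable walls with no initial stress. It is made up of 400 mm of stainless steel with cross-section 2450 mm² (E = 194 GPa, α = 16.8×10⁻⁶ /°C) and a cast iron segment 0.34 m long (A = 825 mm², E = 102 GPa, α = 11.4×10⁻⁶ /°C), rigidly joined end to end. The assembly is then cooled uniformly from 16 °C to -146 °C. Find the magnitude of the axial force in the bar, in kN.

Free thermal contraction of the whole bar: Σ αᵢΔT Lᵢ = 16.8×10⁻⁶×162×400 + 11.4×10⁻⁶×162×340 = 1.717 mm.
Since the ends are fixed, an axial force P builds up, equal in every segment, with P · Σ Lᵢ/(AᵢEᵢ) = δ_free.
Σ Lᵢ/(AᵢEᵢ) = 400/(2450×194×10³) + 340/(825×102×10³) = 4.882×10⁻⁶ mm/N.
Hence P = δ_free / Σ(L/AE) = 1.717/4.882×10⁻⁶ = 351.6 kN (tensile).

P ≈ 352 kN (tensile)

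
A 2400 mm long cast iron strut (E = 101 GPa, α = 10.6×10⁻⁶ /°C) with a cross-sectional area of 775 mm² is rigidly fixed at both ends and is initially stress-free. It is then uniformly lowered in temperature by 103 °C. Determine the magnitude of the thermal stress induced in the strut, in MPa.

With length fixed, the mechanical strain must cancel the thermal strain αΔT = 10.6×10⁻⁶ × 103 = 1091.8×10⁻⁶.
Hence σ = E·αΔT = 101×10³ × 1091.8×10⁻⁶ = 110.3 MPa, tensile.

σ ≈ 110 MPa (tensile)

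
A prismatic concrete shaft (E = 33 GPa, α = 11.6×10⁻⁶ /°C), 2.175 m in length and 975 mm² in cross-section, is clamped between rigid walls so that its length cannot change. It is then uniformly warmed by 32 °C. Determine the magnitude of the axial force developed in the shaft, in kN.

Full restraint means ε = 0, so the stress is σ = EαΔT = 33×10³ × 11.6×10⁻⁶ × 32 = 12.25 MPa.
Axial force P = σA = 12.25 × 975 = 11940 N = 11.94 kN, compressive.

P ≈ 11.9 kN (compressive)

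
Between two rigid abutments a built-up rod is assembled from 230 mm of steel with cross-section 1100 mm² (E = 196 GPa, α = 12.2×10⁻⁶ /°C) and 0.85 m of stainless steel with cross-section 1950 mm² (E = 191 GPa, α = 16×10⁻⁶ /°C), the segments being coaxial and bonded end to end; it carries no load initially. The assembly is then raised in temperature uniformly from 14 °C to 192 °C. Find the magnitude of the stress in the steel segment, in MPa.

σ ≈ 793 MPa (compressive)

With the walls removed the bar would change length by δ_free = Σ αᵢΔT Lᵢ = 12.2×10⁻⁶×178×230 + 16×10⁻⁶×178×850 = 2.92 mm.
The walls prevent any net length change, so an axial force P (same in every segment) develops. Compatibility: P · Σ Lᵢ/(AᵢEᵢ) = δ_free.
Σ Lᵢ/(AᵢEᵢ) = 230/(1100×196×10³) + 850/(1950×191×10³) = 3.349×10⁻⁶ mm/N.
P = 2.92 / 3.349×10⁻⁶ = 872000 N = 872 kN, compressive.
σ_{steel} = P / A = 872000 / 1100 = 792.7 MPa.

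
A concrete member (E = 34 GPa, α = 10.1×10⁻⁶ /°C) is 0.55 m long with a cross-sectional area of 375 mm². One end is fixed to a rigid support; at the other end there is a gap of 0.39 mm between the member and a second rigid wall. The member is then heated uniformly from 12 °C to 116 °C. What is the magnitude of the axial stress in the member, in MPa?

Unrestrained expansion: δ_free = αΔT L = 10.1×10⁻⁶ × 104 × 550 = 0.5777 mm.
The gap closes (δ_free > 0.39 mm) and the wall then resists a further 0.5777 − 0.39 = 0.1877 mm of expansion.
So σ = E(δ_free − g)/L = 34×10³ × 0.1877/550 = 11.6 MPa.

σ ≈ 11.6 MPa (compressive)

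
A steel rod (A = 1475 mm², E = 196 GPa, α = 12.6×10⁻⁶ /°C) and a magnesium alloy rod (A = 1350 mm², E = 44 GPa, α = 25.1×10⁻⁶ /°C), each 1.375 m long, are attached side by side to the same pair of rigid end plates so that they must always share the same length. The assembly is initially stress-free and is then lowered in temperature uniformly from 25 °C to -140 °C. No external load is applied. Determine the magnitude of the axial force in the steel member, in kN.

P ≈ 102 kN (compressive in the steel)

The magnesium alloy has the larger α, so on cooling it would change length more than the steel if both were free. The rigid plates force a common final length, so the magnesium alloy is put into tension and the steel into compression, with equal and opposite forces P (no external load).
Equating the net (thermal + elastic) strains gives |α₁ − α₂|·ΔT = P·[1/(A₁E₁) + 1/(A₂E₂)].
|α₁ − α₂|·ΔT = 12.5×10⁻⁶ × 165 = 0.002063.
1/(A₁E₁) + 1/(A₂E₂) = 1/(1475×196×10³) + 1/(1350×44×10³) = 2.029×10⁻⁸ N⁻¹.
P = 0.002063 / 2.029×10⁻⁸ = 101600 N = 101.6 kN.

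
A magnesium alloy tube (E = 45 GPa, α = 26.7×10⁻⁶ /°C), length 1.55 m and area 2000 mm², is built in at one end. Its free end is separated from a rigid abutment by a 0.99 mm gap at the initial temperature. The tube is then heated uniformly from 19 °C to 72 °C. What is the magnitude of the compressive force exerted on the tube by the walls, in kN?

P ≈ 69.9 kN

Unrestrained expansion: δ_free = αΔT L = 26.7×10⁻⁶ × 53 × 1550 = 2.193 mm.
This exceeds the 0.99 mm gap, so the wall pushes back. The portion of expansion that must be recovered elastically is δ_free − gap = 2.193 − 0.99 = 1.203 mm.
Compatibility: PL/(AE) = 1.203 mm, so σ = P/A = E × (1.203/1550) = 34.94 MPa.
Force on the wall = σA = 34.94 × 2000 mm² = 69.88 kN.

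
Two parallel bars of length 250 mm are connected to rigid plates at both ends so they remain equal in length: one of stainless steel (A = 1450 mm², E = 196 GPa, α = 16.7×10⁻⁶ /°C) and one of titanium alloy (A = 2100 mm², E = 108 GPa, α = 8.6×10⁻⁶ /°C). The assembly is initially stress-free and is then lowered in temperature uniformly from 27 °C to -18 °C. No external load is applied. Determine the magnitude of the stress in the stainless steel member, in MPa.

σ ≈ 31.7 MPa (tensile)

Both members must finish at the same length. With the larger α, the stainless steel tends to over-contract; the plates restrain it, putting the stainless steel in tension and the titanium alloy in compression. With no external load the two internal forces are equal and opposite, magnitude P.
Compatibility of the two members (thermal + elastic change equal): (α₁ − α₂)ΔT = P·[1/(A₁E₁) + 1/(A₂E₂)].
|α₁ − α₂|·ΔT = 8.1×10⁻⁶ × 45 = 0.0003645.
1/(A₁E₁) + 1/(A₂E₂) = 1/(1450×196×10³) + 1/(2100×108×10³) = 7.928×10⁻⁹ N⁻¹.
So P = 0.0003645 / 7.928×10⁻⁹ = 45.98 kN.
σ_{stainless steel} = P/A₁ = 45980/1450 = 31.71 MPa, tensile.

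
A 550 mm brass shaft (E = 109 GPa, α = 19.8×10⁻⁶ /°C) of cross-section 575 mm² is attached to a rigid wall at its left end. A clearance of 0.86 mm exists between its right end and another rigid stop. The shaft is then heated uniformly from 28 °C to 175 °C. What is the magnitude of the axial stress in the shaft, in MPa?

If the wall were absent the shaft would grow by αΔT L = 19.8×10⁻⁶ × 147 × 550 = 1.601 mm.
After closing the 0.86 mm clearance, 1.601 − 0.86 = 0.7408 mm of expansion remains to be suppressed by the wall.
Compatibility: PL/(AE) = 0.7408 mm, so σ = P/A = E × (0.7408/550) = 146.8 MPa.

σ ≈ 147 MPa (compressive)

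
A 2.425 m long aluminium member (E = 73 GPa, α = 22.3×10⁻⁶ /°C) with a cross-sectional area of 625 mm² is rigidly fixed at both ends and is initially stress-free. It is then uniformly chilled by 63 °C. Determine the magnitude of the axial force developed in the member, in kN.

With zero net strain, σ = E·αΔT = 73 GPa × 22.3×10⁻⁶ × 63 = 102.6 MPa.
Axial force P = σA = 102.6 × 625 = 64100 N = 64.1 kN, tensile.

P ≈ 64.1 kN (tensile)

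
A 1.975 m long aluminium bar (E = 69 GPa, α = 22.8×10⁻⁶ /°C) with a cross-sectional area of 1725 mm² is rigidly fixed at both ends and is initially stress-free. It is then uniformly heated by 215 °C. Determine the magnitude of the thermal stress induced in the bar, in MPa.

σ ≈ 338 MPa (compressive)

Because both ends are immovable the net strain is zero, and the suppressed thermal strain is αΔT = 22.8×10⁻⁶ × 215 = 4902×10⁻⁶.
Hence σ = E·αΔT = 69×10³ × 4902×10⁻⁶ = 338.2 MPa, compressive.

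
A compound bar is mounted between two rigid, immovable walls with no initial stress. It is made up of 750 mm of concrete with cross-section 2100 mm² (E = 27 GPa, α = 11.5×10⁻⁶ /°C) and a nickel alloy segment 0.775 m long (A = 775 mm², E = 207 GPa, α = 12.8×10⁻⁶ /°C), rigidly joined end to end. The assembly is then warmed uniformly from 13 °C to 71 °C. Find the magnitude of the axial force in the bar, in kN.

P ≈ 59.6 kN (compressive)

If the supports were absent, the total length change would be Σ αᵢΔT Lᵢ = 11.5×10⁻⁶×58×750 + 12.8×10⁻⁶×58×775 = 1.076 mm.
The rigid supports impose zero overall length change; the single axial force P common to all segments must satisfy P Σ Lᵢ/(AᵢEᵢ) = δ_free.
Σ Lᵢ/(AᵢEᵢ) = 750/(2100×27×10³) + 775/(775×207×10³) = 1.806×10⁻⁵ mm/N.
Hence P = δ_free / Σ(L/AE) = 1.076/1.806×10⁻⁵ = 59.56 kN (compressive).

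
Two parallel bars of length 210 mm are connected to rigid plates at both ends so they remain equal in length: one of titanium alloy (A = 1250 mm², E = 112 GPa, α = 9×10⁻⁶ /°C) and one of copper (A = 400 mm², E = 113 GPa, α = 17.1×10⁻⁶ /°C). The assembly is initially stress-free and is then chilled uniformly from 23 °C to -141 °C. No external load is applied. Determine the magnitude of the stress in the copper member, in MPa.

Both members must finish at the same length. With the larger α, the copper tends to over-contract; the plates restrain it, putting the copper in tension and the titanium alloy in compression. With no external load the two internal forces are equal and opposite, magnitude P.
Equating the net (thermal + elastic) strains gives |α₁ − α₂|·ΔT = P·[1/(A₁E₁) + 1/(A₂E₂)].
|α₁ − α₂|·ΔT = 8.1×10⁻⁶ × 164 = 0.001328.
1/(A₁E₁) + 1/(A₂E₂) = 1/(1250×112×10³) + 1/(400×113×10³) = 2.927×10⁻⁸ N⁻¹.
So P = 0.001328 / 2.927×10⁻⁸ = 45.39 kN.
σ_{copper} = P/A₂ = 45390/400 = 113.5 MPa, tensile.

σ ≈ 113 MPa (tensile)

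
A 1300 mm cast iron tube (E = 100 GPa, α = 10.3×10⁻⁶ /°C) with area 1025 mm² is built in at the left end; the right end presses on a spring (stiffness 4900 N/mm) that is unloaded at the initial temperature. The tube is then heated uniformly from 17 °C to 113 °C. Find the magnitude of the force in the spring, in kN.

P ≈ 5.93 kN

Free thermal expansion: δ_free = αΔT L = 10.3×10⁻⁶ × 96 × 1300 = 1.285 mm.
With a force P in the spring, the elastic change of the tube is PL/(AE) and that of the spring is P/k; compatibility requires their sum to equal δ_free.
So P = δ_free / [L/(AE) + 1/k] = 1.285 / [ 1300/(1025×100×10³) + 1/(4900) ].
P = 1.285 / 0.0002168 = 5930 N.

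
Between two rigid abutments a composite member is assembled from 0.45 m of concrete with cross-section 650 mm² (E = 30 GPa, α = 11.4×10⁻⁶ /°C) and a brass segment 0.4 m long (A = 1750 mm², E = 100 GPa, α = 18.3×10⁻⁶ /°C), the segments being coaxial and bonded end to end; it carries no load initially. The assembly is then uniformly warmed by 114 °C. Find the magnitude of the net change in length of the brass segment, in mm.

With the walls removed the bar would change length by δ_free = Σ αᵢΔT Lᵢ = 11.4×10⁻⁶×114×450 + 18.3×10⁻⁶×114×400 = 1.419 mm.
Since the ends are fixed, an axial force P builds up, equal in every segment, with P · Σ Lᵢ/(AᵢEᵢ) = δ_free.
Σ Lᵢ/(AᵢEᵢ) = 450/(650×30×10³) + 400/(1750×100×10³) = 2.536×10⁻⁵ mm/N.
Hence P = δ_free / Σ(L/AE) = 1.419/2.536×10⁻⁵ = 55.96 kN (compressive).
For the brass segment, free thermal change = 18.3×10⁻⁶×114×400 = 0.8345 mm and elastic change from P = 55960×400/(1750×100×10³) = 0.1279 mm; these oppose, so the net change is 0.707 mm (segment lengthens).

|ΔL| ≈ 0.707 mm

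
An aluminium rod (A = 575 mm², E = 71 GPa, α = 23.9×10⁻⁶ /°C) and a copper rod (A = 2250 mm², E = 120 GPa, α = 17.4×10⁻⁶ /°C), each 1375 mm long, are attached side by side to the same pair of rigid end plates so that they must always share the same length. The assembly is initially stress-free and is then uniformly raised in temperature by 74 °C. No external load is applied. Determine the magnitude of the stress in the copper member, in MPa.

σ ≈ 7.58 MPa (tensile)

Both members must finish at the same length. With the larger α, the aluminium tends to over-expand; the plates restrain it, putting the aluminium in compression and the copper in tension. With no external load the two internal forces are equal and opposite, magnitude P.
Equating the net (thermal + elastic) strains gives |α₁ − α₂|·ΔT = P·[1/(A₁E₁) + 1/(A₂E₂)].
|α₁ − α₂|·ΔT = 6.5×10⁻⁶ × 74 = 0.000481.
1/(A₁E₁) + 1/(A₂E₂) = 1/(575×71×10³) + 1/(2250×120×10³) = 2.82×10⁻⁸ N⁻¹.
P = 0.000481 / 2.82×10⁻⁸ = 17060 N = 17.06 kN.
σ_{copper} = P/A₂ = 17060/2250 = 7.581 MPa, tensile.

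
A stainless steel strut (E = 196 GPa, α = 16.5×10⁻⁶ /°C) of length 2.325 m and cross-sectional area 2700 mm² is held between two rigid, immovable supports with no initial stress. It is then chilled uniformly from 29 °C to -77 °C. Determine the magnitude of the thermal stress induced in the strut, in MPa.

σ ≈ 343 MPa (tensile)

Because both ends are immovable the net strain is zero, and the suppressed thermal strain is αΔT = 16.5×10⁻⁶ × 106 = 1749×10⁻⁶.
The stress required to suppress this strain is σ = Eε = 196×10³ × 1749×10⁻⁶ = 342.8 MPa, tensile since the strut is trying to contract.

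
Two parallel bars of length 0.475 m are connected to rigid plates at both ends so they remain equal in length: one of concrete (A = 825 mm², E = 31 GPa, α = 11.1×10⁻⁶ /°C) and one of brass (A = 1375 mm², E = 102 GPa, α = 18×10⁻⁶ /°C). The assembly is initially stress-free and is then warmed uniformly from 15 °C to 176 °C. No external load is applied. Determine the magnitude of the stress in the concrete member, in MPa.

σ ≈ 29.1 MPa (tensile)

Both members must finish at the same length. With the larger α, the brass tends to over-expand; the plates restrain it, putting the brass in compression and the concrete in tension. With no external load the two internal forces are equal and opposite, magnitude P.
Equating the net (thermal + elastic) strains gives |α₁ − α₂|·ΔT = P·[1/(A₁E₁) + 1/(A₂E₂)].
|α₁ − α₂|·ΔT = 6.9×10⁻⁶ × 161 = 0.001111.
1/(A₁E₁) + 1/(A₂E₂) = 1/(825×31×10³) + 1/(1375×102×10³) = 4.623×10⁻⁸ N⁻¹.
So P = 0.001111 / 4.623×10⁻⁸ = 24.03 kN.
σ_{concrete} = P/A₁ = 24030/825 = 29.13 MPa, tensile.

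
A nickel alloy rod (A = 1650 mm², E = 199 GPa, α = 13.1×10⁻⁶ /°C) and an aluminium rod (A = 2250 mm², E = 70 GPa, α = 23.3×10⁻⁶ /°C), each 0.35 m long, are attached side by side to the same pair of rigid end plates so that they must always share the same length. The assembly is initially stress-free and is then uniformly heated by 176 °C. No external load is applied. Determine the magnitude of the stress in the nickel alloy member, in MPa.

σ ≈ 116 MPa (tensile)

The aluminium has the larger α, so on heating it would change length more than the nickel alloy if both were free. The rigid plates force a common final length, so the aluminium is put into compression and the nickel alloy into tension, with equal and opposite forces P (no external load).
Equating the net (thermal + elastic) strains gives |α₁ − α₂|·ΔT = P·[1/(A₁E₁) + 1/(A₂E₂)].
|α₁ − α₂|·ΔT = 10.2×10⁻⁶ × 176 = 0.001795.
1/(A₁E₁) + 1/(A₂E₂) = 1/(1650×199×10³) + 1/(2250×70×10³) = 9.395×10⁻⁹ N⁻¹.
So P = 0.001795 / 9.395×10⁻⁹ = 191.1 kN.
σ_{nickel alloy} = P/A₁ = 191100/1650 = 115.8 MPa, tensile.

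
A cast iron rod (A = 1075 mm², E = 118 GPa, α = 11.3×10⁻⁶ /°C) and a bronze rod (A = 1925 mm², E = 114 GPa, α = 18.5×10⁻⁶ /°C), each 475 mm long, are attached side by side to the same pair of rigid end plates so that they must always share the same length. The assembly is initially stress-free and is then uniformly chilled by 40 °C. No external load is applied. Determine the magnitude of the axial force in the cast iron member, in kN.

P ≈ 23.2 kN (compressive in the cast iron)

Equilibrium of a rigid end plate with no external load gives equal and opposite internal forces ±P in the two members. Since α_{bronze} > α_{cast iron}, cooling drives the bronze into tension and the cast iron into compression.
Equating the net (thermal + elastic) strains gives |α₁ − α₂|·ΔT = P·[1/(A₁E₁) + 1/(A₂E₂)].
|α₁ − α₂|·ΔT = 7.2×10⁻⁶ × 40 = 0.000288.
1/(A₁E₁) + 1/(A₂E₂) = 1/(1075×118×10³) + 1/(1925×114×10³) = 1.244×10⁻⁸ N⁻¹.
So P = 0.000288 / 1.244×10⁻⁸ = 23.15 kN.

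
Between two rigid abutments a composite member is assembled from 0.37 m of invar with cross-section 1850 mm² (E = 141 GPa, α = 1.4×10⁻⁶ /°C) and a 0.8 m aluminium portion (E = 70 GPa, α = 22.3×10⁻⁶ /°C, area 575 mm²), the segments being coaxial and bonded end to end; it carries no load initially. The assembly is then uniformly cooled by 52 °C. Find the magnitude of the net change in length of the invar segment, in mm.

With the walls removed the bar would change length by δ_free = Σ αᵢΔT Lᵢ = 1.4×10⁻⁶×52×370 + 22.3×10⁻⁶×52×800 = 0.9546 mm.
The walls prevent any net length change, so an axial force P (same in every segment) develops. Compatibility: P · Σ Lᵢ/(AᵢEᵢ) = δ_free.
The series flexibility is Σ Lᵢ/(AᵢEᵢ) = 370/(1850×141×10³) + 800/(575×70×10³) = 2.129×10⁻⁵ mm/N.
P = 0.9546 / 2.129×10⁻⁵ = 44830 N = 44.83 kN, tensile.
For the invar segment, free thermal change = 1.4×10⁻⁶×52×370 = 0.02694 mm and elastic change from P = 44830×370/(1850×141×10³) = 0.06359 mm; these oppose, so the net change is 0.0367 mm (segment lengthens).

|ΔL| ≈ 0.0367 mm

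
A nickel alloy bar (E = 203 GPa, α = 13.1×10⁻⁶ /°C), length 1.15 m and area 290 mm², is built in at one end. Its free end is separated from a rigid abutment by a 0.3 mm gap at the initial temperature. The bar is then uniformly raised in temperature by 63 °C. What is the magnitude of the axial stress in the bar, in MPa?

Free thermal elongation = αΔT L = 13.1×10⁻⁶ × 63 × 1150 = 0.9491 mm.
This exceeds the 0.3 mm gap, so the wall pushes back. The portion of expansion that must be recovered elastically is δ_free − gap = 0.9491 − 0.3 = 0.6491 mm.
So σ = E(δ_free − g)/L = 203×10³ × 0.6491/1150 = 114.6 MPa.

σ ≈ 115 MPa (compressive)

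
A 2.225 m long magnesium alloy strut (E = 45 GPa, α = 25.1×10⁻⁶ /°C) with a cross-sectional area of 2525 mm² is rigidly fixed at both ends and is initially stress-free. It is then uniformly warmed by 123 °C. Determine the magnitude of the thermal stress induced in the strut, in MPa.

The supports are rigid, so the total axial strain is zero. The restrained thermal strain is ε = αΔT = 25.1×10⁻⁶ × 123 = 3087.3×10⁻⁶.
The stress required to suppress this strain is σ = Eε = 45×10³ × 3087.3×10⁻⁶ = 138.9 MPa, compressive since the strut is trying to expand.

σ ≈ 139 MPa (compressive)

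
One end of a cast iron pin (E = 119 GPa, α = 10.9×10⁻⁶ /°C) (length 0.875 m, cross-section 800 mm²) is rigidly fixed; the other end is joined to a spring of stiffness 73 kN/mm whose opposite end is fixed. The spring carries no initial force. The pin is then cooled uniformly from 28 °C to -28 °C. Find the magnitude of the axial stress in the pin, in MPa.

The unrestrained thermal change is αΔT L = 10.9×10⁻⁶ × 56 × 875 = 0.5341 mm.
With a force P in the spring, the elastic change of the pin is PL/(AE) and that of the spring is P/k; compatibility requires their sum to equal δ_free.
P [ L/(AE) + 1/k ] = δ_free → P [ 875/(800×119×10³) + 1/(73×10³) ] = 0.5341.
P = 0.5341 / 2.289×10⁻⁵ = 23330 N.
σ = P/A = 23330/800 = 29.17 MPa.

σ ≈ 29.2 MPa (tensile)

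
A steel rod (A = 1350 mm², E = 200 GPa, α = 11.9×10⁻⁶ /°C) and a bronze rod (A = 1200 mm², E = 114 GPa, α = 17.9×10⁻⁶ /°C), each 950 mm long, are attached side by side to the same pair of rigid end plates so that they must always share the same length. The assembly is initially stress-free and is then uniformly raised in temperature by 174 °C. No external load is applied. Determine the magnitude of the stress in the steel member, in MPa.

Both members must finish at the same length. With the larger α, the bronze tends to over-expand; the plates restrain it, putting the bronze in compression and the steel in tension. With no external load the two internal forces are equal and opposite, magnitude P.
Equating the net (thermal + elastic) strains gives |α₁ − α₂|·ΔT = P·[1/(A₁E₁) + 1/(A₂E₂)].
|α₁ − α₂|·ΔT = 6×10⁻⁶ × 174 = 0.001044.
1/(A₁E₁) + 1/(A₂E₂) = 1/(1350×200×10³) + 1/(1200×114×10³) = 1.101×10⁻⁸ N⁻¹.
P = 0.001044 / 1.101×10⁻⁸ = 94790 N = 94.79 kN.
σ_{steel} = P/A₁ = 94790/1350 = 70.22 MPa, tensile.

σ ≈ 70.2 MPa (tensile)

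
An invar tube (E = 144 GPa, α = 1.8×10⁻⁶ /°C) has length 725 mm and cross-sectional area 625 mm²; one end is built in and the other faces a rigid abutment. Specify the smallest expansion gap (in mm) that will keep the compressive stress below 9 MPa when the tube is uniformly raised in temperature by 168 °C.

g ≈ 0.174 mm

Free expansion if unrestrained: δ_free = αΔT L = 1.8×10⁻⁶ × 168 × 725 = 0.2192 mm.
At the allowable stress the elastic shortening the wall may impose is σL/E = 9 × 725 / (144×10³) = 0.04531 mm.
So the gap has to take up the difference, g_min = δ_free − σL/E = 0.2192 − 0.04531 = 0.1739 mm.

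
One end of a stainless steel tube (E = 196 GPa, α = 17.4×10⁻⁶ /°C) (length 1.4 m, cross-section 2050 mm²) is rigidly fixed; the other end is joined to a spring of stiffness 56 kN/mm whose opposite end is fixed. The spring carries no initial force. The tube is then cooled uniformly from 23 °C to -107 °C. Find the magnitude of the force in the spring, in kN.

If the spring were absent the tube would shorten by αΔT L = 17.4×10⁻⁶ × 130 × 1400 = 3.167 mm.
With a force P in the spring, the elastic change of the tube is PL/(AE) and that of the spring is P/k; compatibility requires their sum to equal δ_free.
P [ L/(AE) + 1/k ] = δ_free → P [ 1400/(2050×196×10³) + 1/(56×10³) ] = 3.167.
P = 3.167 / 2.134×10⁻⁵ = 148400 N.

P ≈ 148 kN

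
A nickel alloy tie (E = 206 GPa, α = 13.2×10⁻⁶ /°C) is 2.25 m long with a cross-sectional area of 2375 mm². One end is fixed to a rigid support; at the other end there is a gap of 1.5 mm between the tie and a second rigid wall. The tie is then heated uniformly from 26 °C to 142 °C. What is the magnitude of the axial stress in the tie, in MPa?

σ ≈ 178 MPa (compressive)

If the wall were absent the tie would grow by αΔT L = 13.2×10⁻⁶ × 116 × 2250 = 3.445 mm.
After closing the 1.5 mm clearance, 3.445 − 1.5 = 1.945 mm of expansion remains to be suppressed by the wall.
So σ = E(δ_free − g)/L = 206×10³ × 1.945/2250 = 178.1 MPa.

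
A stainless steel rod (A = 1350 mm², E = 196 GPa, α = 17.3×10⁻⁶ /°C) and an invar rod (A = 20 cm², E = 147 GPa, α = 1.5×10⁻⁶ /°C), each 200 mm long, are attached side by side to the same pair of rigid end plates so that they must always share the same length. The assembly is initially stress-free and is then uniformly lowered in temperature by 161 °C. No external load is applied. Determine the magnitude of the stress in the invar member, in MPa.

σ ≈ 177 MPa (compressive)

Both members must finish at the same length. With the larger α, the stainless steel tends to over-contract; the plates restrain it, putting the stainless steel in tension and the invar in compression. With no external load the two internal forces are equal and opposite, magnitude P.
Equating the net (thermal + elastic) strains gives |α₁ − α₂|·ΔT = P·[1/(A₁E₁) + 1/(A₂E₂)].
|α₁ − α₂|·ΔT = 15.8×10⁻⁶ × 161 = 0.002544.
1/(A₁E₁) + 1/(A₂E₂) = 1/(1350×196×10³) + 1/(2000×147×10³) = 7.181×10⁻⁹ N⁻¹.
P = 0.002544 / 7.181×10⁻⁹ = 354300 N = 354.3 kN.
σ_{invar} = P/A₂ = 354300/2000 = 177.1 MPa, compressive.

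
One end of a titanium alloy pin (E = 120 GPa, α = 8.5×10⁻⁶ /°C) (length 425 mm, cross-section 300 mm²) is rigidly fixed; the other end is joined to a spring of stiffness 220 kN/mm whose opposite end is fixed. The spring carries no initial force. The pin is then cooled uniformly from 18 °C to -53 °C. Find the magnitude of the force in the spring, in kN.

If the spring were absent the pin would shorten by αΔT L = 8.5×10⁻⁶ × 71 × 425 = 0.2565 mm.
Let P be the tensile force in the spring. The pin extends elastically by PL/(AE) and the spring stretches by P/k; together these equal δ_free.
So P = δ_free / [L/(AE) + 1/k] = 0.2565 / [ 425/(300×120×10³) + 1/(220×10³) ].
P = 0.2565 / 1.635×10⁻⁵ = 15690 N.

P ≈ 15.7 kN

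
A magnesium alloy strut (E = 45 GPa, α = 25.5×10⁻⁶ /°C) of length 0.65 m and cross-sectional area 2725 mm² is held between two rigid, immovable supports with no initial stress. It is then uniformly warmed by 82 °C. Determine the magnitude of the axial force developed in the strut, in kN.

The ends cannot move, so σ = EαΔT = 45×10³ × 25.5×10⁻⁶ × 82 = 94.09 MPa.
Axial force P = σA = 94.09 × 2725 = 256400 N = 256.4 kN, compressive.

P ≈ 256 kN (compressive)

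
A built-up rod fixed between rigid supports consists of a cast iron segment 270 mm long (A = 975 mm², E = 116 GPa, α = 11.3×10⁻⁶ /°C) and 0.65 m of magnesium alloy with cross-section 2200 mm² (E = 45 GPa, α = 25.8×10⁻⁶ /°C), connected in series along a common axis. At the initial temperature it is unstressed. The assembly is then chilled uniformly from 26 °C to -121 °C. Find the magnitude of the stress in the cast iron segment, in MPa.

With the walls removed the bar would change length by δ_free = Σ αᵢΔT Lᵢ = 11.3×10⁻⁶×147×270 + 25.8×10⁻⁶×147×650 = 2.914 mm.
Since the ends are fixed, an axial force P builds up, equal in every segment, with P · Σ Lᵢ/(AᵢEᵢ) = δ_free.
Σ Lᵢ/(AᵢEᵢ) = 270/(975×116×10³) + 650/(2200×45×10³) = 8.953×10⁻⁶ mm/N.
Hence P = δ_free / Σ(L/AE) = 2.914/8.953×10⁻⁶ = 325.4 kN (tensile).
σ_{cast iron} = P / A = 325400 / 975 = 333.8 MPa.

σ ≈ 334 MPa (tensile)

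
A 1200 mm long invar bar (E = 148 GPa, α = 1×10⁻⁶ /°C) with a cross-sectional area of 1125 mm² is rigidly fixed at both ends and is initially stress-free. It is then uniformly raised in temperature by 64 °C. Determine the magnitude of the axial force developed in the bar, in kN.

P ≈ 10.7 kN (compressive)

With zero net strain, σ = E·αΔT = 148 GPa × 1×10⁻⁶ × 64 = 9.472 MPa.
P = AEαΔT = 1125 × 148×10³ × 1×10⁻⁶ × 64 = 10.66 kN (compressive).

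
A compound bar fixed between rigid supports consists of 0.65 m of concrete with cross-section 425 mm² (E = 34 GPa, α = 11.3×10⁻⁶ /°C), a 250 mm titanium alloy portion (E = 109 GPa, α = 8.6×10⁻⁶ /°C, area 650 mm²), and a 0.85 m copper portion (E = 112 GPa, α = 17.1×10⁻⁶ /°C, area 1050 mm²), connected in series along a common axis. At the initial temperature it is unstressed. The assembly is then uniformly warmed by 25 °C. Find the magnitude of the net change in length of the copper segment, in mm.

Free thermal expansion of the whole bar: Σ αᵢΔT Lᵢ = 11.3×10⁻⁶×25×650 + 8.6×10⁻⁶×25×250 + 17.1×10⁻⁶×25×850 = 0.6008 mm.
The rigid supports impose zero overall length change; the single axial force P common to all segments must satisfy P Σ Lᵢ/(AᵢEᵢ) = δ_free.
Σ Lᵢ/(AᵢEᵢ) = 650/(425×34×10³) + 250/(650×109×10³) + 850/(1050×112×10³) = 5.574×10⁻⁵ mm/N.
Hence P = δ_free / Σ(L/AE) = 0.6008/5.574×10⁻⁵ = 10.78 kN (compressive).
For the copper segment, free thermal change = 17.1×10⁻⁶×25×850 = 0.3634 mm and elastic change from P = 10780×850/(1050×112×10³) = 0.0779 mm; these oppose, so the net change is 0.285 mm (segment lengthens).

|ΔL| ≈ 0.285 mm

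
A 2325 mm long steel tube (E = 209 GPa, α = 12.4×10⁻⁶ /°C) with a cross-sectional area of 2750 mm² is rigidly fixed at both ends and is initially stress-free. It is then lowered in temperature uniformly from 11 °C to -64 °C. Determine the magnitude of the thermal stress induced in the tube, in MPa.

With length fixed, the mechanical strain must cancel the thermal strain αΔT = 12.4×10⁻⁶ × 75 = 930×10⁻⁶.
Hence σ = E·αΔT = 209×10³ × 930×10⁻⁶ = 194.4 MPa, tensile.

σ ≈ 194 MPa (tensile)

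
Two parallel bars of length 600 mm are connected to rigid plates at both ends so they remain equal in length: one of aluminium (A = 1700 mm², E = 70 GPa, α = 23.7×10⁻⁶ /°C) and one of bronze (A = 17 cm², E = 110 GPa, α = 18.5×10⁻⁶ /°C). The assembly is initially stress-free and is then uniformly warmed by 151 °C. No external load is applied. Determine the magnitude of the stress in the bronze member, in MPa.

σ ≈ 33.6 MPa (tensile)

Both members must finish at the same length. With the larger α, the aluminium tends to over-expand; the plates restrain it, putting the aluminium in compression and the bronze in tension. With no external load the two internal forces are equal and opposite, magnitude P.
Setting the final lengths equal and cancelling L: (α₁ − α₂)ΔT = P/(A₁E₁) + P/(A₂E₂).
|α₁ − α₂|·ΔT = 5.2×10⁻⁶ × 151 = 0.0007852.
1/(A₁E₁) + 1/(A₂E₂) = 1/(1700×70×10³) + 1/(1700×110×10³) = 1.375×10⁻⁸ N⁻¹.
P = 0.0007852 / 1.375×10⁻⁸ = 57100 N = 57.1 kN.
σ_{bronze} = P/A₂ = 57100/1700 = 33.59 MPa, tensile.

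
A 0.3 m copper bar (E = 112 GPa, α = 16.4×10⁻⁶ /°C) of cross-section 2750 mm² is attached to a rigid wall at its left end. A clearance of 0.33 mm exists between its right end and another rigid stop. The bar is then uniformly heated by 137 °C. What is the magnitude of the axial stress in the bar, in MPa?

σ ≈ 128 MPa (compressive)

If the wall were absent the bar would grow by αΔT L = 16.4×10⁻⁶ × 137 × 300 = 0.674 mm.
After closing the 0.33 mm clearance, 0.674 − 0.33 = 0.344 mm of expansion remains to be suppressed by the wall.
So σ = E(δ_free − g)/L = 112×10³ × 0.344/300 = 128.4 MPa.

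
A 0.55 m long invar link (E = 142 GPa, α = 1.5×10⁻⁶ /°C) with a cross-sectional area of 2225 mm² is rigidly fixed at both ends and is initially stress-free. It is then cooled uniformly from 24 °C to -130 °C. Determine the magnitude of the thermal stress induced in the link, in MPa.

Because both ends are immovable the net strain is zero, and the suppressed thermal strain is αΔT = 1.5×10⁻⁶ × 154 = 231×10⁻⁶.
Hence σ = E·αΔT = 142×10³ × 231×10⁻⁶ = 32.8 MPa, tensile.

σ ≈ 32.8 MPa (tensile)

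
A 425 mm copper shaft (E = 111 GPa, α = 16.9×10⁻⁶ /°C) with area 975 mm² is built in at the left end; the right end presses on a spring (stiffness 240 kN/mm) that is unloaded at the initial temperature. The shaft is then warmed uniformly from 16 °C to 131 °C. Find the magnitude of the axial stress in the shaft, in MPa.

σ ≈ 105 MPa (compressive)

Free thermal expansion: δ_free = αΔT L = 16.9×10⁻⁶ × 115 × 425 = 0.826 mm.
Let P be the compressive force at the spring. The shaft shortens elastically by PL/(AE) and the spring compresses by P/k; together these equal δ_free.
P [ L/(AE) + 1/k ] = δ_free → P [ 425/(975×111×10³) + 1/(240×10³) ] = 0.826.
P = 0.826 / 8.094×10⁻⁶ = 102100 N.
σ = P/A = 102100/975 = 104.7 MPa.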